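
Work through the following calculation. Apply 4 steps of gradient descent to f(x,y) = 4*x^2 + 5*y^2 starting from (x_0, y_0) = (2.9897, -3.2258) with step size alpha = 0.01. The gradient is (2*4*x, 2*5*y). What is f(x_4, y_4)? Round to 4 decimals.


Gradient descent on f(x,y) = 4*x^2 + 5*y^2.
Starting point: (2.9897, -3.2258), alpha = 0.01
Step 1: grad_x = 2*4*2.9897 = 23.9176, grad_y = 2*5*-3.2258 = -32.258
  x_1 = 2.9897 - 0.01*23.9176 = 2.7505
  y_1 = -3.2258 - 0.01*-32.258 = -2.9032
Step 2: grad_x = 2*4*2.7505 = 22.0042, grad_y = 2*5*-2.9032 = -29.0322
  x_2 = 2.7505 - 0.01*22.0042 = 2.5305
  y_2 = -2.9032 - 0.01*-29.0322 = -2.6129
Step 3: grad_x = 2*4*2.5305 = 20.2439, grad_y = 2*5*-2.6129 = -26.129
  x_3 = 2.5305 - 0.01*20.2439 = 2.328
  y_3 = -2.6129 - 0.01*-26.129 = -2.3516
Step 4: grad_x = 2*4*2.328 = 18.6243, grad_y = 2*5*-2.3516 = -23.5161
  x_4 = 2.328 - 0.01*18.6243 = 2.1418
  y_4 = -2.3516 - 0.01*-23.5161 = -2.1164
f(2.1418, -2.1164) = 4*2.1418^2 + 5*(-2.1164)^2 = 40.746


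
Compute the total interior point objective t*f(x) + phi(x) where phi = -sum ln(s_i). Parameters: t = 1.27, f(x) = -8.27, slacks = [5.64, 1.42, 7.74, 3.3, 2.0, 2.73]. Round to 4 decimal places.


Step 1: Compute log-barrier.
ln values: [1.7299, 0.3507, 2.0464, 1.1939, 0.6931, 1.0043]
phi = -(1.7299 + 0.3507 + 2.0464 + 1.1939 + 0.6931 + 1.0043) = -7.0183
Step 2: Compute augmented objective.
t*f(x) = 1.27*-8.27 = -10.5029
Total = -10.5029 - 7.0183 = -17.5212


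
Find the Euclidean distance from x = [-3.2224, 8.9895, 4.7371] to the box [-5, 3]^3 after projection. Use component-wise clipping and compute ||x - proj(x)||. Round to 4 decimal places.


Project each component onto [-5, 3].
clip(-3.2224) = -3.2224, clip(8.9895) = 3.0, clip(4.7371) = 3.0
Projection = [-3.2224, 3.0, 3.0]
Squared diffs: [0.0, 35.8741, 3.0175]
Distance = sqrt(38.8916) = 6.2363


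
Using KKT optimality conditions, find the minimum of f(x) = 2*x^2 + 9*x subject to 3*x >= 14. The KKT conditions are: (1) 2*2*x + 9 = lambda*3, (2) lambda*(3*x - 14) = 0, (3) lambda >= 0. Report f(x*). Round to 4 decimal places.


Step 1: Try lambda = 0 (constraint inactive).
x_unc = -9/(2*2) = -2.25
Check: 3*-2.25 = -6.75 < 14 -- violated!
Step 2: Constraint must be active: 3*x = 14
x* = 14/3 = 4.6667 (rounded; the exact value 14/3 is used below)
lambda = (2*2*(14/3) + 9)/3 = 9.2222
Step 3: Compute optimal value.
f(x*) = 2*(14/3)^2 + 9*(14/3) = 85.5556


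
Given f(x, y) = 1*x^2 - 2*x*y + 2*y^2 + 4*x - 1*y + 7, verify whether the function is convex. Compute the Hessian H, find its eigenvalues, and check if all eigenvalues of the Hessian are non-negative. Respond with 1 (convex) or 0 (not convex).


The Hessian of f(x,y) = 1*x^2 - 2*x*y + 2*y^2 + 4*x - 1*y + 7 is:
H = [[2, -2], [-2, 4]]
Trace = 2 + 4 = 6
Determinant = 2*4 - (-2)^2 = 4
Discriminant = (6)^2 - 4*4 = 20.0
Eigenvalues: lambda_1 = 0.7639, lambda_2 = 5.2361
The function is convex.

1


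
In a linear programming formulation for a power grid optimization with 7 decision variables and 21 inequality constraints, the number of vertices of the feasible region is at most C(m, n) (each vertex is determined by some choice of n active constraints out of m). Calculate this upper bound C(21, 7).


Each vertex corresponds to some choice of n active constraints out of m, so the number of vertices is at most C(m, n) = m! / (n!(m-n)!).
m = 21, n = 7
Numerator: 21 * 20 * 19 * 18 * 17 * 16 * 15
Denominator: 7! = 5040
C(21, 7) = 116280


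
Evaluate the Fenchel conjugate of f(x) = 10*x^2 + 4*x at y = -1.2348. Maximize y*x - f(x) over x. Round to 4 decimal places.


f*(y) = sup_x {y*x - a*x^2 - b*x} = sup_x {(y-b)*x - a*x^2}
FOC: (y - b) - 2a*x = 0 => x* = (y - b)/(2a)
x* = (-1.2348 - 4)/(2*10) = -0.2617
f*(-1.2348) = (y-b)^2/(4a) = (-1.2348 - 4)^2/(4*10)
= 27.4031/40 = 0.6851


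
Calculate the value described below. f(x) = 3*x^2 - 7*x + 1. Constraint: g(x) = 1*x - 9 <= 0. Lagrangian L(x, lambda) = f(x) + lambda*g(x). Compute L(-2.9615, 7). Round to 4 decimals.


Step 1: Evaluate f(x).
f(-2.9615) = 3*(-2.9615)^2 - 7*(-2.9615) + 1 = 48.0419
Step 2: Evaluate g(x).
g(-2.9615) = 1*-2.9615 - 9 = -11.9615
Step 3: Compute Lagrangian.
L = 48.0419 + 7*-11.9615 = -35.6886


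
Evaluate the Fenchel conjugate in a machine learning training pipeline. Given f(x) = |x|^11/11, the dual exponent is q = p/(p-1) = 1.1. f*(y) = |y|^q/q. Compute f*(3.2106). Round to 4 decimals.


The conjugate exponent q satisfies 1/p + 1/q = 1.
p = 11, so q = 11/(11 - 1) = 1.1
|y|^q = 3.2106^1.1 = 3.6078
f*(3.2106) = 3.6078 / 1.1 = 3.2798


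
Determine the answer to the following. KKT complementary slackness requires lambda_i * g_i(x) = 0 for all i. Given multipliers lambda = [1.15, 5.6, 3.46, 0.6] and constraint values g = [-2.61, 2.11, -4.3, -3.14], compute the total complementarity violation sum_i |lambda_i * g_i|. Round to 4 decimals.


KKT complementary slackness check:
lambda_1 * g_1 = 1.15 * -2.61 = -3.0015
lambda_2 * g_2 = 5.6 * 2.11 = 11.816
lambda_3 * g_3 = 3.46 * -4.3 = -14.878
lambda_4 * g_4 = 0.6 * -3.14 = -1.884
Total violation = 3.0015 + 11.816 + 14.878 + 1.884 = 31.5795


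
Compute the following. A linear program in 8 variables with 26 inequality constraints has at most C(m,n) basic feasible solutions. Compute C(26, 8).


Each vertex corresponds to some choice of n active constraints out of m, so the number of vertices is at most C(m, n) = m! / (n!(m-n)!).
m = 26, n = 8
Numerator: 26 * 25 * 24 * 23 * 22 * 21 * 20 * 19
Denominator: 8! = 40320
C(26, 8) = 1562275


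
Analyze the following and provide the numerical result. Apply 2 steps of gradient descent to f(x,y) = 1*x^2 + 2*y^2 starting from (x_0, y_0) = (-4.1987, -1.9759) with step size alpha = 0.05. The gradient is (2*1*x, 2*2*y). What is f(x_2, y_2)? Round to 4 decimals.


Gradient descent on f(x,y) = 1*x^2 + 2*y^2.
Starting point: (-4.1987, -1.9759), alpha = 0.05
Step 1: grad_x = 2*1*-4.1987 = -8.3974, grad_y = 2*2*-1.9759 = -7.9036
  x_1 = -4.1987 - 0.05*-8.3974 = -3.7788
  y_1 = -1.9759 - 0.05*-7.9036 = -1.5807
Step 2: grad_x = 2*1*-3.7788 = -7.5577, grad_y = 2*2*-1.5807 = -6.3229
  x_2 = -3.7788 - 0.05*-7.5577 = -3.4009
  y_2 = -1.5807 - 0.05*-6.3229 = -1.2646
f(-3.4009, -1.2646) = 1*(-3.4009)^2 + 2*(-1.2646)^2 = 14.7647


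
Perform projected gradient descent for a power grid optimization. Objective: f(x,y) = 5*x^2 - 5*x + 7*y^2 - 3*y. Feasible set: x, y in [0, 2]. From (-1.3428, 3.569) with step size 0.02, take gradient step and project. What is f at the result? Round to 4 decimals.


Step 1: Compute gradient at (-1.3428, 3.569).
grad_x = 2*5*-1.3428 - 5 = -18.428
grad_y = 2*7*3.569 - 3 = 46.966
Step 2: Gradient step.
x_raw = -1.3428 - 0.02*-18.428 = -0.9742
y_raw = 3.569 - 0.02*46.966 = 2.6297
Step 3: Project onto [0, 2].
x_proj = clip(-0.9742) = 0.0
y_proj = clip(2.6297) = 2.0
Step 4: Evaluate f.
f(0.0, 2.0) = 22.0


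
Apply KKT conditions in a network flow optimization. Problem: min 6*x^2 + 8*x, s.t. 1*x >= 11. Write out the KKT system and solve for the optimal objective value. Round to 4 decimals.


Step 1: Try lambda = 0 (constraint inactive).
x_unc = -8/(2*6) = -0.6667
Check: 1*-0.6667 = -0.6667 < 11 -- violated!
Step 2: Constraint must be active: 1*x = 11
x* = 11/1 = 11.0
lambda = (2*6*11.0 + 8)/1 = 140.0
Step 3: Compute optimal value.
f(x*) = 6*11.0^2 + 8*11.0 = 814.0


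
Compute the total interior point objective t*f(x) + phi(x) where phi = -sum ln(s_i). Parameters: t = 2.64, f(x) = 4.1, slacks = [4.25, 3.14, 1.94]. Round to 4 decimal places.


Step 1: Compute log-barrier.
ln values: [1.4469, 1.1442, 0.6627]
phi = -(1.4469 + 1.1442 + 0.6627) = -3.2538
Step 2: Compute augmented objective.
t*f(x) = 2.64*4.1 = 10.824
Total = 10.824 - 3.2538 = 7.5702


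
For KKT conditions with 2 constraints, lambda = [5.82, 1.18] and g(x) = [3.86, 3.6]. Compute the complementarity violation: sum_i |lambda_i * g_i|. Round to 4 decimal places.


KKT complementary slackness check:
lambda_1 * g_1 = 5.82 * 3.86 = 22.4652
lambda_2 * g_2 = 1.18 * 3.6 = 4.248
Total violation = 22.4652 + 4.248 = 26.7132


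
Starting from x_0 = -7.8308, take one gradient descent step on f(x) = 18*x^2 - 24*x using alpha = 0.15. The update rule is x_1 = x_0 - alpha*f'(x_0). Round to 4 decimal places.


We compute the gradient at x_0 and apply the update.
f'(x) = 36*x - 24
f'(-7.8308) = 36*-7.8308 - 24 = -305.9088
x_1 = -7.8308 - 0.15*-305.9088 = 38.0555


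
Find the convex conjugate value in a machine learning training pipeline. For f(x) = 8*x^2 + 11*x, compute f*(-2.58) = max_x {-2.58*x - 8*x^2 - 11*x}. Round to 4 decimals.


f*(y) = sup_x {y*x - a*x^2 - b*x} = sup_x {(y-b)*x - a*x^2}
FOC: (y - b) - 2a*x = 0 => x* = (y - b)/(2a)
x* = (-2.58 - 11)/(2*8) = -0.8488
f*(-2.58) = (y-b)^2/(4a) = (-2.58 - 11)^2/(4*8)
= 184.4164/32 = 5.763


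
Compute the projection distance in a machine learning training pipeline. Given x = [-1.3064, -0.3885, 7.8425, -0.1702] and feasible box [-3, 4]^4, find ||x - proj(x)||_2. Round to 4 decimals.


Project each component onto [-3, 4].
clip(-1.3064) = -1.3064, clip(-0.3885) = -0.3885, clip(7.8425) = 4.0, clip(-0.1702) = -0.1702
Projection = [-1.3064, -0.3885, 4.0, -0.1702]
Squared diffs: [0.0, 0.0, 14.7648, 0.0]
Distance = sqrt(14.7648) = 3.8425


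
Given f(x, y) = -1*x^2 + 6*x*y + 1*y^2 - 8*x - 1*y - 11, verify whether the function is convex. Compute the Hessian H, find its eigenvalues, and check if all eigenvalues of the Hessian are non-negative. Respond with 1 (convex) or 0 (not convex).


The Hessian of f(x,y) = -1*x^2 + 6*x*y + 1*y^2 - 8*x - 1*y - 11 is:
H = [[-2, 6], [6, 2]]
Trace = -2 + 2 = 0
Determinant = -2*2 - (6)^2 = -40
Discriminant = (0)^2 - 4*-40 = 160.0
Eigenvalues: lambda_1 = -6.3246, lambda_2 = 6.3246
The function is not convex.

0


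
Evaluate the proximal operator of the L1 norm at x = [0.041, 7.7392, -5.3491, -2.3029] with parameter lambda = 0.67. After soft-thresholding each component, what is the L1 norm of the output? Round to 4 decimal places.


Soft-thresholding with lambda = 0.67:
prox(0.041) = sign(0.041)*max(|0.041| - 0.67, 0) = 0.0
prox(7.7392) = sign(7.7392)*max(|7.7392| - 0.67, 0) = 7.0692
prox(-5.3491) = sign(-5.3491)*max(|-5.3491| - 0.67, 0) = -4.6791
prox(-2.3029) = sign(-2.3029)*max(|-2.3029| - 0.67, 0) = -1.6329
prox(x) = [0.0, 7.0692, -4.6791, -1.6329]
||prox(x)||_1 = 0.0 + 7.0692 + 4.6791 + 1.6329 = 13.3812


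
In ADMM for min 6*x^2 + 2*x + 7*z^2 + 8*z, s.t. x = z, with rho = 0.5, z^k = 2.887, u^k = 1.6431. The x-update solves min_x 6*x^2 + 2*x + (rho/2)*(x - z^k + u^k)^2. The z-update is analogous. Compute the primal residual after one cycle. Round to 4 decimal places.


ADMM iteration with rho = 0.5, z^k = 2.887, u^k = 1.6431
Step 1: x-update.
Minimize 6*x^2 + 2*x + (0.5/2)*(x - 2.887 + 1.6431)^2
FOC: (2*6 + 0.5)*x = -2 + 0.5*(2.887 - 1.6431)
x^{k+1} = -0.1102
Step 2: z-update.
Minimize 7*z^2 + 8*z + (0.5/2)*(-0.1102 - z + 1.6431)^2
FOC: (2*7 + 0.5)*z = -8 + 0.5*(-0.1102 + 1.6431)
z^{k+1} = -0.4989
Step 3: u-update.
u^{k+1} = 1.6431 - 0.1102 + 0.4989 = 2.0317
Step 4: Primal residual = |-0.1102 + 0.4989| = 0.3886


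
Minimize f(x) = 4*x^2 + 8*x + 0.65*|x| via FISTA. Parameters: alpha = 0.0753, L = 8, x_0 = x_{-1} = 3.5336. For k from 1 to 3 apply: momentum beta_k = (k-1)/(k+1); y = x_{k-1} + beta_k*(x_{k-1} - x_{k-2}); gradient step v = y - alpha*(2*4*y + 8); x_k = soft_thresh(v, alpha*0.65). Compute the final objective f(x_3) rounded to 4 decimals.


FISTA on f(x) = 4*x^2 + 8*x + 0.65*|x|
L = 8, alpha = 0.0753
Iteration 1: beta = 0.0, y = 3.5336 + 0.0*(3.5336 - 3.5336) = 3.5336
  grad(y) = 36.2688, v = y - alpha*grad = 0.8026
  prox(v) = soft_thresh(0.8026, 0.0489) = 0.7536
Iteration 2: beta = 0.3333, y = 0.7536 + 0.3333*(0.7536 - 3.5336) = -0.173
  grad(y) = 6.6156, v = y - alpha*grad = -0.6712
  prox(v) = soft_thresh(-0.6712, 0.0489) = -0.6223
Iteration 3: beta = 0.5, y = -0.6223 + 0.5*(-0.6223 - 0.7536) = -1.3102
  grad(y) = -2.4816, v = y - alpha*grad = -1.1233
  prox(v) = soft_thresh(-1.1233, 0.0489) = -1.0744
f(x_3) = 4*(-1.0744)^2 + 8*(-1.0744) + 0.65*|-1.0744| = -3.2795


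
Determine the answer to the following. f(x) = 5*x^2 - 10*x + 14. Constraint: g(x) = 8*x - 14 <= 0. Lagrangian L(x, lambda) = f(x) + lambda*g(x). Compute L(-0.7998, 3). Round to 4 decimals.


Step 1: Evaluate f(x).
f(-0.7998) = 5*(-0.7998)^2 - 10*(-0.7998) + 14 = 25.1964
Step 2: Evaluate g(x).
g(-0.7998) = 8*-0.7998 - 14 = -20.3984
Step 3: Compute Lagrangian.
L = 25.1964 + 3*-20.3984 = -35.9988


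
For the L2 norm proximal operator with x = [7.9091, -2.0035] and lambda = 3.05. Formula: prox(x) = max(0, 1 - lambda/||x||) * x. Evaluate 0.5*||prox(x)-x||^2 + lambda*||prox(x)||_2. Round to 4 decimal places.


Step 1: Compute ||x||.
||x|| = 8.1589
Step 2: Compute scaling factor.
scale = max(0, 1 - 3.05/8.1589) = 0.6262
Step 3: prox(x) = [4.9525, -1.2545]
||prox(x)|| = 5.1089
Step 4: Proximal objective.
0.5*||prox-x||^2 = 4.6513
lambda*||prox|| = 15.5821
Total = 20.2334


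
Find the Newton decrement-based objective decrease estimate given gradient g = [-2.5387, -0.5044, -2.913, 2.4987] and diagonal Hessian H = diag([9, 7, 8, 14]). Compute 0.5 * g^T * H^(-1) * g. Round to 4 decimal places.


Step 1: H is diagonal, so H^(-1) * g = [-0.2821, -0.0721, -0.3641, 0.1785].
Step 2: g^T H^(-1) g = sum_i g_i^2 / H_ii
  = (-2.5387)^2/9 + (-0.5044)^2/7 + (-2.913)^2/8 + (2.4987)^2/14
  = 0.7161 + 0.0363 + 1.0607 + 0.446 = 2.2591
Step 3: Objective decrease = 0.5 * g^T H^(-1) g = 1.1296


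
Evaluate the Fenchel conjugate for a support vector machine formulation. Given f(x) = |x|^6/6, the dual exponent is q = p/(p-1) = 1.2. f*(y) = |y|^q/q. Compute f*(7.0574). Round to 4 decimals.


The conjugate exponent q satisfies 1/p + 1/q = 1.
p = 6, so q = 6/(6 - 1) = 1.2
|y|^q = 7.0574^1.2 = 10.4321
f*(7.0574) = 10.4321 / 1.2 = 8.6935


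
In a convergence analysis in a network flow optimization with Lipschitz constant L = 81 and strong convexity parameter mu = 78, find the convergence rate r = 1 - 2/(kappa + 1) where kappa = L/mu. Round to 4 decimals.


Step 1: Compute the condition number.
kappa = L/mu = 81/78 = 1.0385
Step 2: Compute the convergence rate.
r = 1 - 2/(kappa + 1) = 1 - 2*mu/(L + mu) = (L - mu)/(L + mu) = 3/159 = 0.0189


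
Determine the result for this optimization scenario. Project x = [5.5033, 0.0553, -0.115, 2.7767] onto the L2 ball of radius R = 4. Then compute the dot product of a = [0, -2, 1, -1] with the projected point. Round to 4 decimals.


Step 1: Compute ||x|| (intermediates to 6 decimals).
||x|| = sqrt(5.5033^2 + 0.0553^2 + (-0.115)^2 + 2.7767^2) = 6.165441
Step 2: Project.
Since ||x|| > R, scale = R/||x|| = 4/6.165441 = 0.648778, proj(x) = scale * x
proj(x) = [3.57042, 0.035877, -0.074609, 1.801462]
Step 3: Dot product.
a^T * proj(x) = 0*3.57042 - 2*0.035877 + 1*(-0.074609) - 1*1.801462 = -1.9478


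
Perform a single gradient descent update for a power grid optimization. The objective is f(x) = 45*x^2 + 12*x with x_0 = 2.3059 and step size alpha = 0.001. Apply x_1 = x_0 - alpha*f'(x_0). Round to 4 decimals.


We compute the gradient at x_0 and apply the update.
f'(x) = 90*x + 12
f'(2.3059) = 90*2.3059 + 12 = 219.531
x_1 = 2.3059 - 0.001*219.531 = 2.0864


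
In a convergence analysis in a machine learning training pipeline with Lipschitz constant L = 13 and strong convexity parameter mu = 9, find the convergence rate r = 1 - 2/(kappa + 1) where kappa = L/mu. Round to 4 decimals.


Step 1: Compute the condition number.
kappa = L/mu = 13/9 = 1.4444
Step 2: Compute the convergence rate.
r = 1 - 2/(kappa + 1) = 1 - 2*mu/(L + mu) = (L - mu)/(L + mu) = 4/22 = 0.1818


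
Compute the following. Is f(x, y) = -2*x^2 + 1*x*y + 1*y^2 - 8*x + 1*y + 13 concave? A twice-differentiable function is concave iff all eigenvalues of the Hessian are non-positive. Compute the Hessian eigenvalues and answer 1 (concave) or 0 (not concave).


The Hessian of f(x,y) = -2*x^2 + 1*x*y + 1*y^2 - 8*x + 1*y + 13 is:
H = [[-4, 1], [1, 2]]
Trace = -4 + 2 = -2
Determinant = -4*2 - (1)^2 = -9
Discriminant = (-2)^2 - 4*-9 = 40.0
Eigenvalues: lambda_1 = -4.1623, lambda_2 = 2.1623
The function is not concave.

0


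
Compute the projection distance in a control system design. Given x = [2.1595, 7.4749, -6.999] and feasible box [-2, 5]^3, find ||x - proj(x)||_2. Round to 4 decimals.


Project each component onto [-2, 5].
clip(2.1595) = 2.1595, clip(7.4749) = 5.0, clip(-6.999) = -2.0
Projection = [2.1595, 5.0, -2.0]
Squared diffs: [0.0, 6.1251, 24.99]
Distance = sqrt(31.1151) = 5.5781


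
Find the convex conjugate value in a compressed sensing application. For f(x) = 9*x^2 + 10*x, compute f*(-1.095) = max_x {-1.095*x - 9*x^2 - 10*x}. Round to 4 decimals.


f*(y) = sup_x {y*x - a*x^2 - b*x} = sup_x {(y-b)*x - a*x^2}
FOC: (y - b) - 2a*x = 0 => x* = (y - b)/(2a)
x* = (-1.095 - 10)/(2*9) = -0.6164
f*(-1.095) = (y-b)^2/(4a) = (-1.095 - 10)^2/(4*9)
= 123.099/36 = 3.4194


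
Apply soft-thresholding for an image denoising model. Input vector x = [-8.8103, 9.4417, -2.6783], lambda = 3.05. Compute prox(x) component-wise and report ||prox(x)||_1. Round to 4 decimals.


Soft-thresholding with lambda = 3.05:
prox(-8.8103) = sign(-8.8103)*max(|-8.8103| - 3.05, 0) = -5.7603
prox(9.4417) = sign(9.4417)*max(|9.4417| - 3.05, 0) = 6.3917
prox(-2.6783) = sign(-2.6783)*max(|-2.6783| - 3.05, 0) = 0.0
prox(x) = [-5.7603, 6.3917, 0.0]
||prox(x)||_1 = 5.7603 + 6.3917 + 0.0 = 12.152


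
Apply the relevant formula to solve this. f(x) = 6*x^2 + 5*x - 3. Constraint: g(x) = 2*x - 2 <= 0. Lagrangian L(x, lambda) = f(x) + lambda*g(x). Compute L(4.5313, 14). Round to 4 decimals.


Step 1: Evaluate f(x).
f(4.5313) = 6*4.5313^2 + 5*4.5313 - 3 = 142.8526
Step 2: Evaluate g(x).
g(4.5313) = 2*4.5313 - 2 = 7.0626
Step 3: Compute Lagrangian.
L = 142.8526 + 14*7.0626 = 241.729


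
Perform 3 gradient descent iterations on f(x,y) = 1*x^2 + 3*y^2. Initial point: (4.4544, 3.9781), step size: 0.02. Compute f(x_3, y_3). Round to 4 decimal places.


Gradient descent on f(x,y) = 1*x^2 + 3*y^2.
Starting point: (4.4544, 3.9781), alpha = 0.02
Step 1: grad_x = 2*1*4.4544 = 8.9088, grad_y = 2*3*3.9781 = 23.8686
  x_1 = 4.4544 - 0.02*8.9088 = 4.2762
  y_1 = 3.9781 - 0.02*23.8686 = 3.5007
Step 2: grad_x = 2*1*4.2762 = 8.5524, grad_y = 2*3*3.5007 = 21.0044
  x_2 = 4.2762 - 0.02*8.5524 = 4.1052
  y_2 = 3.5007 - 0.02*21.0044 = 3.0806
Step 3: grad_x = 2*1*4.1052 = 8.2104, grad_y = 2*3*3.0806 = 18.4838
  x_3 = 4.1052 - 0.02*8.2104 = 3.941
  y_3 = 3.0806 - 0.02*18.4838 = 2.711
f(3.941, 2.711) = 1*3.941^2 + 3*2.711^2 = 37.5792


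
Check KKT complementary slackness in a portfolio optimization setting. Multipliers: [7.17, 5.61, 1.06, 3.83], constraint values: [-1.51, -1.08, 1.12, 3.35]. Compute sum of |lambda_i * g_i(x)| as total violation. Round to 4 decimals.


KKT complementary slackness check:
lambda_1 * g_1 = 7.17 * -1.51 = -10.8267
lambda_2 * g_2 = 5.61 * -1.08 = -6.0588
lambda_3 * g_3 = 1.06 * 1.12 = 1.1872
lambda_4 * g_4 = 3.83 * 3.35 = 12.8305
Total violation = 10.8267 + 6.0588 + 1.1872 + 12.8305 = 30.9032


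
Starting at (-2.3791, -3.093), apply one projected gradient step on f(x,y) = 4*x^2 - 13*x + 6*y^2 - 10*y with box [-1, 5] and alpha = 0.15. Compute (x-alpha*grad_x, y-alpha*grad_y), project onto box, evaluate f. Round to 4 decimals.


Step 1: Compute gradient at (-2.3791, -3.093).
grad_x = 2*4*-2.3791 - 13 = -32.0328
grad_y = 2*6*-3.093 - 10 = -47.116
Step 2: Gradient step.
x_raw = -2.3791 - 0.15*-32.0328 = 2.4258
y_raw = -3.093 - 0.15*-47.116 = 3.9744
Step 3: Project onto [-1, 5].
x_proj = clip(2.4258) = 2.4258
y_proj = clip(3.9744) = 3.9744
Step 4: Evaluate f.
f(2.4258, 3.9744) = 47.0339


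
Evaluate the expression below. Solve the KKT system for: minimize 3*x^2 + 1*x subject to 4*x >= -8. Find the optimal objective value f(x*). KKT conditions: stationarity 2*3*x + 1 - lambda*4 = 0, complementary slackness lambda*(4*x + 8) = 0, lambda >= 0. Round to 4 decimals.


Step 1: Try lambda = 0 (constraint inactive).
Stationarity: 2*3*x + 1 = 0
x* = -1/(2*3) = -1/6 = -0.1667 (rounded; the exact value -1/6 is used below)
Check constraint: 4*-0.1667 = -0.6668 >= -8 -- satisfied.
Step 2: Compute optimal value.
f(x*) = 3*(-1/6)^2 + 1*(-1/6) = -0.0833


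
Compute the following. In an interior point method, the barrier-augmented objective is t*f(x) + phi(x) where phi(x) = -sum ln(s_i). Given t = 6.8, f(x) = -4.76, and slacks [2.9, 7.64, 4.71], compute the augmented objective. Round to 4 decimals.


Step 1: Compute log-barrier.
ln values: [1.0647, 2.0334, 1.5497]
phi = -(1.0647 + 2.0334 + 1.5497) = -4.6478
Step 2: Compute augmented objective.
t*f(x) = 6.8*-4.76 = -32.368
Total = -32.368 - 4.6478 = -37.0158


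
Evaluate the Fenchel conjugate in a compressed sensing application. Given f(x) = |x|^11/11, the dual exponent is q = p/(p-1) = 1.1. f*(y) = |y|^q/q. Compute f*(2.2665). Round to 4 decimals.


The conjugate exponent q satisfies 1/p + 1/q = 1.
p = 11, so q = 11/(11 - 1) = 1.1
|y|^q = 2.2665^1.1 = 2.4598
f*(2.2665) = 2.4598 / 1.1 = 2.2361


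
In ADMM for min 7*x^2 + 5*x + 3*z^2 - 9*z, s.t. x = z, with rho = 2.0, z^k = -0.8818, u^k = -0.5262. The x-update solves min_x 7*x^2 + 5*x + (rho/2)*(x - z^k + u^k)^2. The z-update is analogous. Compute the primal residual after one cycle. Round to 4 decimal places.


ADMM iteration with rho = 2.0, z^k = -0.8818, u^k = -0.5262
Step 1: x-update.
Minimize 7*x^2 + 5*x + (2.0/2)*(x + 0.8818 - 0.5262)^2
FOC: (2*7 + 2.0)*x = -5 + 2.0*(-0.8818 + 0.5262)
x^{k+1} = -0.357
Step 2: z-update.
Minimize 3*z^2 - 9*z + (2.0/2)*(-0.357 - z - 0.5262)^2
FOC: (2*3 + 2.0)*z = 9 + 2.0*(-0.357 - 0.5262)
z^{k+1} = 0.9042
Step 3: u-update.
u^{k+1} = -0.5262 - 0.357 - 0.9042 = -1.7874
Step 4: Primal residual = |-0.357 - 0.9042| = 1.2612


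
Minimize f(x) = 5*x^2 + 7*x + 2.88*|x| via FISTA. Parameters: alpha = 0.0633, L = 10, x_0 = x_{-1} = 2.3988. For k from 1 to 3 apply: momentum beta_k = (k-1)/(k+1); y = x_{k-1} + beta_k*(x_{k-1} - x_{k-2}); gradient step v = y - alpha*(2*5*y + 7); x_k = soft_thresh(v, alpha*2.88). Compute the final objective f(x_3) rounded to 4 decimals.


FISTA on f(x) = 5*x^2 + 7*x + 2.88*|x|
L = 10, alpha = 0.0633
Iteration 1: beta = 0.0, y = 2.3988 + 0.0*(2.3988 - 2.3988) = 2.3988
  grad(y) = 30.988, v = y - alpha*grad = 0.4373
  prox(v) = soft_thresh(0.4373, 0.1823) = 0.255
Iteration 2: beta = 0.3333, y = 0.255 + 0.3333*(0.255 - 2.3988) = -0.4597
  grad(y) = 2.4034, v = y - alpha*grad = -0.6118
  prox(v) = soft_thresh(-0.6118, 0.1823) = -0.4295
Iteration 3: beta = 0.5, y = -0.4295 + 0.5*(-0.4295 - 0.255) = -0.7717
  grad(y) = -0.7171, v = y - alpha*grad = -0.7263
  prox(v) = soft_thresh(-0.7263, 0.1823) = -0.544
f(x_3) = 5*(-0.544)^2 + 7*(-0.544) + 2.88*|-0.544| = -0.7616


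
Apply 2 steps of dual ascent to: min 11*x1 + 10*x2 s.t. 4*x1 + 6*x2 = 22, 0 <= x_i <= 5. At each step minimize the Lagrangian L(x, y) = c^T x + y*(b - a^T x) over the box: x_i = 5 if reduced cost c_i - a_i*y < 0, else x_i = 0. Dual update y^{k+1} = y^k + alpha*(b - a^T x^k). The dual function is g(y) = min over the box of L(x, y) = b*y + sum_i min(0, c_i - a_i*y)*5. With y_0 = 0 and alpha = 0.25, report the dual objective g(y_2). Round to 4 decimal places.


Dual ascent for LP: min 11*x1 + 10*x2, 4*x1 + 6*x2 = 22, 0 <= x_i <= 5
Step 1: y^k = 0.0, reduced costs: (11.0, 10.0)
  x^k = (0.0, 0.0), subgradient = b - a^T x = 22.0
  y^{k+1} = 0.0 + 0.25*22.0 = 5.5
Step 2: y^k = 5.5, reduced costs: (-11.0, -23.0)
  x^k = (5.0, 5.0), subgradient = b - a^T x = -28.0
  y^{k+1} = 5.5 + 0.25*-28.0 = -1.5
Dual objective at y_2 = -1.5: reduced costs (17.0, 19.0), box minimizer x = (0.0, 0.0)
g(y_2) = b*y + (c1 - a1*y)*x1 + (c2 - a2*y)*x2 = 22*(-1.5) + 17.0*0.0 + 19.0*0.0 = -33.0 + 0.0 + 0.0 = -33.0


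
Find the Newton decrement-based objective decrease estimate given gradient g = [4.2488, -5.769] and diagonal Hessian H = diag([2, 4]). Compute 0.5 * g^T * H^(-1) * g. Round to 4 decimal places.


Step 1: H is diagonal, so H^(-1) * g = [2.1244, -1.4423].
Step 2: g^T H^(-1) g = sum_i g_i^2 / H_ii
  = (4.2488)^2/2 + (-5.769)^2/4
  = 9.0262 + 8.3203 = 17.3465
Step 3: Objective decrease = 0.5 * g^T H^(-1) g = 8.6732


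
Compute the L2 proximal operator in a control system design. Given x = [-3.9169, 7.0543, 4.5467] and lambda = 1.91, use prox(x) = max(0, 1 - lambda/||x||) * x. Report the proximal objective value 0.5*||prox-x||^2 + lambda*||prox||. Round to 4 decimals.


Step 1: Compute ||x||.
||x|| = 9.2616
Step 2: Compute scaling factor.
scale = max(0, 1 - 1.91/9.2616) = 0.7938
Step 3: prox(x) = [-3.1091, 5.5995, 3.609]
||prox(x)|| = 7.3516
Step 4: Proximal objective.
0.5*||prox-x||^2 = 1.8241
lambda*||prox|| = 14.0416
Total = 15.8657


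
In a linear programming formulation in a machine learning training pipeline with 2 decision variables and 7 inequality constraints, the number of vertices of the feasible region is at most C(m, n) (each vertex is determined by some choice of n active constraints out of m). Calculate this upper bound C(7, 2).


Each vertex corresponds to some choice of n active constraints out of m, so the number of vertices is at most C(m, n) = m! / (n!(m-n)!).
m = 7, n = 2
Numerator: 7 * 6
Denominator: 2! = 2
C(7, 2) = 21


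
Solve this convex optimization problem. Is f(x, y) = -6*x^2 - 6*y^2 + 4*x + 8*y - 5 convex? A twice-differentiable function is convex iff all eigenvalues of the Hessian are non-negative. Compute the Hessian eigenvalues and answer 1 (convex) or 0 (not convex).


The Hessian of f(x,y) = -6*x^2 - 6*y^2 + 4*x + 8*y - 5 is:
H = [[-12, 0], [0, -12]]
Trace = -12 - 12 = -24
Determinant = -12*-12 - (0)^2 = 144
Discriminant = (-24)^2 - 4*144 = 0.0
Eigenvalues: lambda_1 = -12.0, lambda_2 = -12.0
The function is not convex.

0


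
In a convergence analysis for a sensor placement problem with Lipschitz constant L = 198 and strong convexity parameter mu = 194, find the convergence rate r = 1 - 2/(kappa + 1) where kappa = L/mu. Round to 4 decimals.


Step 1: Compute the condition number.
kappa = L/mu = 198/194 = 1.0206
Step 2: Compute the convergence rate.
r = 1 - 2/(kappa + 1) = 1 - 2*mu/(L + mu) = (L - mu)/(L + mu) = 4/392 = 0.0102


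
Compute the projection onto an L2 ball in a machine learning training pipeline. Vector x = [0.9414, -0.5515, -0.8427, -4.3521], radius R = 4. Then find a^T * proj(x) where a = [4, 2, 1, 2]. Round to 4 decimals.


Step 1: Compute ||x|| (intermediates to 6 decimals).
||x|| = sqrt(0.9414^2 + (-0.5515)^2 + (-0.8427)^2 + (-4.3521)^2) = 4.565228
Step 2: Project.
Since ||x|| > R, scale = R/||x|| = 4/4.565228 = 0.876188, proj(x) = scale * x
proj(x) = [0.824843, -0.483218, -0.738364, -3.813258]
Step 3: Dot product.
a^T * proj(x) = 4*0.824843 + 2*(-0.483218) + 1*(-0.738364) + 2*(-3.813258) = -6.0319


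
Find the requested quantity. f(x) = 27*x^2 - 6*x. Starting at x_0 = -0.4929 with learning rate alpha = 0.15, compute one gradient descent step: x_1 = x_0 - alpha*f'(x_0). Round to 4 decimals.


We compute the gradient at x_0 and apply the update.
f'(x) = 54*x - 6
f'(-0.4929) = 54*-0.4929 - 6 = -32.6166
x_1 = -0.4929 - 0.15*-32.6166 = 4.3996


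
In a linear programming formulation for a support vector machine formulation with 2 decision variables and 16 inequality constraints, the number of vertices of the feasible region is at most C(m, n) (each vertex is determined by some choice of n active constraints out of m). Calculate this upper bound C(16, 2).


Each vertex corresponds to some choice of n active constraints out of m, so the number of vertices is at most C(m, n) = m! / (n!(m-n)!).
m = 16, n = 2
Numerator: 16 * 15
Denominator: 2! = 2
C(16, 2) = 120


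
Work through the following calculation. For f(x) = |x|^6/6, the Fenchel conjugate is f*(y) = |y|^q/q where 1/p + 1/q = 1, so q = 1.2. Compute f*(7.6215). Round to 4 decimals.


The conjugate exponent q satisfies 1/p + 1/q = 1.
p = 6, so q = 6/(6 - 1) = 1.2
|y|^q = 7.6215^1.2 = 11.4406
f*(7.6215) = 11.4406 / 1.2 = 9.5338


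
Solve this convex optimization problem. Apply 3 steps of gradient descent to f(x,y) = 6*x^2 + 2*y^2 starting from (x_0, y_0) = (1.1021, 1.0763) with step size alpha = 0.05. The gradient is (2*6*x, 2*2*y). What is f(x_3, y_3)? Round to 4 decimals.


Gradient descent on f(x,y) = 6*x^2 + 2*y^2.
Starting point: (1.1021, 1.0763), alpha = 0.05
Step 1: grad_x = 2*6*1.1021 = 13.2252, grad_y = 2*2*1.0763 = 4.3052
  x_1 = 1.1021 - 0.05*13.2252 = 0.4408
  y_1 = 1.0763 - 0.05*4.3052 = 0.861
Step 2: grad_x = 2*6*0.4408 = 5.2901, grad_y = 2*2*0.861 = 3.4442
  x_2 = 0.4408 - 0.05*5.2901 = 0.1763
  y_2 = 0.861 - 0.05*3.4442 = 0.6888
Step 3: grad_x = 2*6*0.1763 = 2.116, grad_y = 2*2*0.6888 = 2.7553
  x_3 = 0.1763 - 0.05*2.116 = 0.0705
  y_3 = 0.6888 - 0.05*2.7553 = 0.5511
f(0.0705, 0.5511) = 6*0.0705^2 + 2*0.5511^2 = 0.6372


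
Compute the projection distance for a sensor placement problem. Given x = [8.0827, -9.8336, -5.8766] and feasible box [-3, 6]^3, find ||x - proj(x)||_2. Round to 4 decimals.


Project each component onto [-3, 6].
clip(8.0827) = 6.0, clip(-9.8336) = -3.0, clip(-5.8766) = -3.0
Projection = [6.0, -3.0, -3.0]
Squared diffs: [4.3376, 46.6981, 8.2748]
Distance = sqrt(59.3105) = 7.7013


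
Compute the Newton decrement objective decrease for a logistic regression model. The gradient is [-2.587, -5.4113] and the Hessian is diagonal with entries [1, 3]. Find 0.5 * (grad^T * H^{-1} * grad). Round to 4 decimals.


Step 1: H is diagonal, so H^(-1) * g = [-2.587, -1.8038].
Step 2: g^T H^(-1) g = sum_i g_i^2 / H_ii
  = (-2.587)^2/1 + (-5.4113)^2/3
  = 6.6926 + 9.7607 = 16.4533
Step 3: Objective decrease = 0.5 * g^T H^(-1) g = 8.2266


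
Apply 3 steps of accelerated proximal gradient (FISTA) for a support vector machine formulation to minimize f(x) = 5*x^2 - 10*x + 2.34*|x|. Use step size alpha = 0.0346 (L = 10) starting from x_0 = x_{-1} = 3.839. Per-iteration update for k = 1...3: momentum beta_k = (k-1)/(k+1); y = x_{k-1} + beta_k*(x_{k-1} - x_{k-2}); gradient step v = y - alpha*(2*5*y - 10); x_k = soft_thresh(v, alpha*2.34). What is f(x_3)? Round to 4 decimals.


FISTA on f(x) = 5*x^2 - 10*x + 2.34*|x|
L = 10, alpha = 0.0346
Iteration 1: beta = 0.0, y = 3.839 + 0.0*(3.839 - 3.839) = 3.839
  grad(y) = 28.39, v = y - alpha*grad = 2.8567
  prox(v) = soft_thresh(2.8567, 0.081) = 2.7757
Iteration 2: beta = 0.3333, y = 2.7757 + 0.3333*(2.7757 - 3.839) = 2.4213
  grad(y) = 14.2132, v = y - alpha*grad = 1.9295
  prox(v) = soft_thresh(1.9295, 0.081) = 1.8486
Iteration 3: beta = 0.5, y = 1.8486 + 0.5*(1.8486 - 2.7757) = 1.385
  grad(y) = 3.85, v = y - alpha*grad = 1.2518
  prox(v) = soft_thresh(1.2518, 0.081) = 1.1708
f(x_3) = 5*1.1708^2 - 10*1.1708 + 2.34*|1.1708| = -2.1144


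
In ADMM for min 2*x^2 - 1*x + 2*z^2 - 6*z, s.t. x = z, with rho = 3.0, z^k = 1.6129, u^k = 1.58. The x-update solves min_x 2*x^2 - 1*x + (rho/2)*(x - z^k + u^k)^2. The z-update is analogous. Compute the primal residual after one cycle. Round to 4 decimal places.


ADMM iteration with rho = 3.0, z^k = 1.6129, u^k = 1.58
Step 1: x-update.
Minimize 2*x^2 - 1*x + (3.0/2)*(x - 1.6129 + 1.58)^2
FOC: (2*2 + 3.0)*x = 1 + 3.0*(1.6129 - 1.58)
x^{k+1} = 0.157
Step 2: z-update.
Minimize 2*z^2 - 6*z + (3.0/2)*(0.157 - z + 1.58)^2
FOC: (2*2 + 3.0)*z = 6 + 3.0*(0.157 + 1.58)
z^{k+1} = 1.6016
Step 3: u-update.
u^{k+1} = 1.58 + 0.157 - 1.6016 = 0.1354
Step 4: Primal residual = |0.157 - 1.6016| = 1.4446


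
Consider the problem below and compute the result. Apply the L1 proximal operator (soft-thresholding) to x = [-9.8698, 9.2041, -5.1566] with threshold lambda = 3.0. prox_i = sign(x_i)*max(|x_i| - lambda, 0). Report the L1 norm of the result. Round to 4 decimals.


Soft-thresholding with lambda = 3.0:
prox(-9.8698) = sign(-9.8698)*max(|-9.8698| - 3.0, 0) = -6.8698
prox(9.2041) = sign(9.2041)*max(|9.2041| - 3.0, 0) = 6.2041
prox(-5.1566) = sign(-5.1566)*max(|-5.1566| - 3.0, 0) = -2.1566
prox(x) = [-6.8698, 6.2041, -2.1566]
||prox(x)||_1 = 6.8698 + 6.2041 + 2.1566 = 15.2305


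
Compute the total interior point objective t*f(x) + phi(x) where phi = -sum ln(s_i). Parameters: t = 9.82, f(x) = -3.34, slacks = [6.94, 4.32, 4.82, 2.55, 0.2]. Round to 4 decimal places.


Step 1: Compute log-barrier.
ln values: [1.9373, 1.4633, 1.5728, 0.9361, -1.6094]
phi = -(1.9373 + 1.4633 + 1.5728 + 0.9361 - 1.6094) = -4.3
Step 2: Compute augmented objective.
t*f(x) = 9.82*-3.34 = -32.7988
Total = -32.7988 - 4.3 = -37.0988


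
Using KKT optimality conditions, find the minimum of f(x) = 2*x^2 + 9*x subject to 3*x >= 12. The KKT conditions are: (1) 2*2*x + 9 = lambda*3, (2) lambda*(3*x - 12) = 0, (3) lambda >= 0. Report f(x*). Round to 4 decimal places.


Step 1: Try lambda = 0 (constraint inactive).
x_unc = -9/(2*2) = -2.25
Check: 3*-2.25 = -6.75 < 12 -- violated!
Step 2: Constraint must be active: 3*x = 12
x* = 12/3 = 4.0
lambda = (2*2*4.0 + 9)/3 = 8.3333
Step 3: Compute optimal value.
f(x*) = 2*4.0^2 + 9*4.0 = 68.0


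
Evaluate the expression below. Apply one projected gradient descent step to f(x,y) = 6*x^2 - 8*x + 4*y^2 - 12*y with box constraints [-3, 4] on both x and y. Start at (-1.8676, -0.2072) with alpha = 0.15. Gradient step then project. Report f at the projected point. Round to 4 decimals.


Step 1: Compute gradient at (-1.8676, -0.2072).
grad_x = 2*6*-1.8676 - 8 = -30.4112
grad_y = 2*4*-0.2072 - 12 = -13.6576
Step 2: Gradient step.
x_raw = -1.8676 - 0.15*-30.4112 = 2.6941
y_raw = -0.2072 - 0.15*-13.6576 = 1.8414
Step 3: Project onto [-3, 4].
x_proj = clip(2.6941) = 2.6941
y_proj = clip(1.8414) = 1.8414
Step 4: Evaluate f.
f(2.6941, 1.8414) = 13.4621


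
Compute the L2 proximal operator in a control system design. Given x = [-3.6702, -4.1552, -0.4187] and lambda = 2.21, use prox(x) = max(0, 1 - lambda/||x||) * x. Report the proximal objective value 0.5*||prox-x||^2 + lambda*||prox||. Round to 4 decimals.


Step 1: Compute ||x||.
||x|| = 5.5598
Step 2: Compute scaling factor.
scale = max(0, 1 - 2.21/5.5598) = 0.6025
Step 3: prox(x) = [-2.2113, -2.5035, -0.2523]
||prox(x)|| = 3.3498
Step 4: Proximal objective.
0.5*||prox-x||^2 = 2.4421
lambda*||prox|| = 7.4031
Total = 9.8451


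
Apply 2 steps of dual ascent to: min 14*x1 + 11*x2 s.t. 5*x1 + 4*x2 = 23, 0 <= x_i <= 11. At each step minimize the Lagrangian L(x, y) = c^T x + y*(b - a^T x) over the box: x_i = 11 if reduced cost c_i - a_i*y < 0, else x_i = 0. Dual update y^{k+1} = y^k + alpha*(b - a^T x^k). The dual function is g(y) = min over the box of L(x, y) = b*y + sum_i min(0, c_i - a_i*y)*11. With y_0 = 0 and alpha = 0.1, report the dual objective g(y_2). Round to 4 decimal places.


Dual ascent for LP: min 14*x1 + 11*x2, 5*x1 + 4*x2 = 23, 0 <= x_i <= 11
Step 1: y^k = 0.0, reduced costs: (14.0, 11.0)
  x^k = (0.0, 0.0), subgradient = b - a^T x = 23.0
  y^{k+1} = 0.0 + 0.1*23.0 = 2.3
Step 2: y^k = 2.3, reduced costs: (2.5, 1.8)
  x^k = (0.0, 0.0), subgradient = b - a^T x = 23.0
  y^{k+1} = 2.3 + 0.1*23.0 = 4.6
Dual objective at y_2 = 4.6: reduced costs (-9.0, -7.4), box minimizer x = (11.0, 11.0)
g(y_2) = b*y + (c1 - a1*y)*x1 + (c2 - a2*y)*x2 = 23*4.6 + (-9.0)*11.0 + (-7.4)*11.0 = 105.8 - 99.0 - 81.4 = -74.6


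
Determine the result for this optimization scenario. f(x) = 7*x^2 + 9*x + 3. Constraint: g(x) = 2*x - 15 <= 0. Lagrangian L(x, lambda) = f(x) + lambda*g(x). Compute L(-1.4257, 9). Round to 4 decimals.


Step 1: Evaluate f(x).
f(-1.4257) = 7*(-1.4257)^2 + 9*(-1.4257) + 3 = 4.397
Step 2: Evaluate g(x).
g(-1.4257) = 2*-1.4257 - 15 = -17.8514
Step 3: Compute Lagrangian.
L = 4.397 + 9*-17.8514 = -156.2656


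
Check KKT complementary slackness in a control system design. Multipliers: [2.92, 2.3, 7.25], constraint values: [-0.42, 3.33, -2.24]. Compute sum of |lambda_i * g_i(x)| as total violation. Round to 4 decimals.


KKT complementary slackness check:
lambda_1 * g_1 = 2.92 * -0.42 = -1.2264
lambda_2 * g_2 = 2.3 * 3.33 = 7.659
lambda_3 * g_3 = 7.25 * -2.24 = -16.24
Total violation = 1.2264 + 7.659 + 16.24 = 25.1254


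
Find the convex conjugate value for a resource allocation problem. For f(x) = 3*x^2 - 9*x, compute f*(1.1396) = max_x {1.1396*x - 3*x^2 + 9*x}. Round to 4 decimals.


f*(y) = sup_x {y*x - a*x^2 - b*x} = sup_x {(y-b)*x - a*x^2}
FOC: (y - b) - 2a*x = 0 => x* = (y - b)/(2a)
x* = (1.1396 + 9)/(2*3) = 1.6899
f*(1.1396) = (y-b)^2/(4a) = (1.1396 + 9)^2/(4*3)
= 102.8115/12 = 8.5676


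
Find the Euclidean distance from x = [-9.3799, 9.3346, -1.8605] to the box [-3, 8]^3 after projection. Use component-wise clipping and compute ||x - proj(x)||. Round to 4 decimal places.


Project each component onto [-3, 8].
clip(-9.3799) = -3.0, clip(9.3346) = 8.0, clip(-1.8605) = -1.8605
Projection = [-3.0, 8.0, -1.8605]
Squared diffs: [40.7031, 1.7812, 0.0]
Distance = sqrt(42.4843) = 6.518


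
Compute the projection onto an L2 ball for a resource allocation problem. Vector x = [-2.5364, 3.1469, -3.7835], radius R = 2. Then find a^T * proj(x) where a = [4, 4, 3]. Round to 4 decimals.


Step 1: Compute ||x|| (intermediates to 6 decimals).
||x|| = sqrt((-2.5364)^2 + 3.1469^2 + (-3.7835)^2) = 5.53635
Step 2: Project.
Since ||x|| > R, scale = R/||x|| = 2/5.53635 = 0.361249, proj(x) = scale * x
proj(x) = [-0.916272, 1.136814, -1.366786]
Step 3: Dot product.
a^T * proj(x) = 4*(-0.916272) + 4*1.136814 + 3*(-1.366786) = -3.2182


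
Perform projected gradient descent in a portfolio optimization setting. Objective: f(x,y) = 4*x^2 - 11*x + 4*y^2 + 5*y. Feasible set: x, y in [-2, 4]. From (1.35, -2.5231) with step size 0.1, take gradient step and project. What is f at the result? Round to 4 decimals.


Step 1: Compute gradient at (1.35, -2.5231).
grad_x = 2*4*1.35 - 11 = -0.2
grad_y = 2*4*-2.5231 + 5 = -15.1848
Step 2: Gradient step.
x_raw = 1.35 - 0.1*-0.2 = 1.37
y_raw = -2.5231 - 0.1*-15.1848 = -1.0046
Step 3: Project onto [-2, 4].
x_proj = clip(1.37) = 1.37
y_proj = clip(-1.0046) = -1.0046
Step 4: Evaluate f.
f(1.37, -1.0046) = -8.5485


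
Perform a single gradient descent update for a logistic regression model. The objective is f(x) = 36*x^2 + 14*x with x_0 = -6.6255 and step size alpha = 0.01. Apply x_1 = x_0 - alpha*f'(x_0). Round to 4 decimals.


We compute the gradient at x_0 and apply the update.
f'(x) = 72*x + 14
f'(-6.6255) = 72*-6.6255 + 14 = -463.036
x_1 = -6.6255 - 0.01*-463.036 = -1.9951


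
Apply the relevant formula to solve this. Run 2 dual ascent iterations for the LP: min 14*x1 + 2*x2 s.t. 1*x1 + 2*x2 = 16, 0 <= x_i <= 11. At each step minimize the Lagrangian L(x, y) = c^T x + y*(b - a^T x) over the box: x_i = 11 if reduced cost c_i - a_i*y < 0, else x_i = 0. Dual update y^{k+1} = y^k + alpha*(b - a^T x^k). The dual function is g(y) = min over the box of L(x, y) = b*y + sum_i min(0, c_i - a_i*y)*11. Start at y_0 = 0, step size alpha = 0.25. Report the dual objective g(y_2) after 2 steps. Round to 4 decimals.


Dual ascent for LP: min 14*x1 + 2*x2, 1*x1 + 2*x2 = 16, 0 <= x_i <= 11
Step 1: y^k = 0.0, reduced costs: (14.0, 2.0)
  x^k = (0.0, 0.0), subgradient = b - a^T x = 16.0
  y^{k+1} = 0.0 + 0.25*16.0 = 4.0
Step 2: y^k = 4.0, reduced costs: (10.0, -6.0)
  x^k = (0.0, 11.0), subgradient = b - a^T x = -6.0
  y^{k+1} = 4.0 + 0.25*-6.0 = 2.5
Dual objective at y_2 = 2.5: reduced costs (11.5, -3.0), box minimizer x = (0.0, 11.0)
g(y_2) = b*y + (c1 - a1*y)*x1 + (c2 - a2*y)*x2 = 16*2.5 + 11.5*0.0 + (-3.0)*11.0 = 40.0 + 0.0 - 33.0 = 7.0


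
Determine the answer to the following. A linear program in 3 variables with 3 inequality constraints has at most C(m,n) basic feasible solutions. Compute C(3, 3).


Each vertex corresponds to some choice of n active constraints out of m, so the number of vertices is at most C(m, n) = m! / (n!(m-n)!).
m = 3, n = 3
Numerator: 3 * 2 * 1
Denominator: 3! = 6
C(3, 3) = 1


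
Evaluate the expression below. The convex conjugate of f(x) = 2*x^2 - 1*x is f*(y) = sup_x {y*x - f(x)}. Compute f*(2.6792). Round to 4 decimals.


f*(y) = sup_x {y*x - a*x^2 - b*x} = sup_x {(y-b)*x - a*x^2}
FOC: (y - b) - 2a*x = 0 => x* = (y - b)/(2a)
x* = (2.6792 + 1)/(2*2) = 0.9198
f*(2.6792) = (y-b)^2/(4a) = (2.6792 + 1)^2/(4*2)
= 13.5365/8 = 1.6921
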